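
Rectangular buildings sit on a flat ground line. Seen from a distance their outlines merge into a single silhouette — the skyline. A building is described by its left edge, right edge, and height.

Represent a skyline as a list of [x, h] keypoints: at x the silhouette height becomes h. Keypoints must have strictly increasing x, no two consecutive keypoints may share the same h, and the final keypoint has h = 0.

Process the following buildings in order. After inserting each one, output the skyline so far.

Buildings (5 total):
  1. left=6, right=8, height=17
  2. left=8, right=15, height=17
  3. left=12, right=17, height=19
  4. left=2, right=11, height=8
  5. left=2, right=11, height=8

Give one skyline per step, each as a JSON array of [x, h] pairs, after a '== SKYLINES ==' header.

== SKYLINES ==
[[6,17],[8,0]]
[[6,17],[15,0]]
[[6,17],[12,19],[17,0]]
[[2,8],[6,17],[12,19],[17,0]]
[[2,8],[6,17],[12,19],[17,0]]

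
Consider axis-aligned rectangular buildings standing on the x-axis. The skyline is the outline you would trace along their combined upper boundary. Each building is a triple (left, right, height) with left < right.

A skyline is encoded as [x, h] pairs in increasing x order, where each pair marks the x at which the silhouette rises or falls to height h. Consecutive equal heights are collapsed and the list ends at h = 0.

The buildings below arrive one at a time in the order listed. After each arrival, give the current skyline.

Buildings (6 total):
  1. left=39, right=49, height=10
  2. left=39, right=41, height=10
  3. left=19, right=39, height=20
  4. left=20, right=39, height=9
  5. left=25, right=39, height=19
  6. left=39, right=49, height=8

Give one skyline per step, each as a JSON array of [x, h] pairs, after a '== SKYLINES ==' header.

== SKYLINES ==
[[39,10],[49,0]]
[[39,10],[49,0]]
[[19,20],[39,10],[49,0]]
[[19,20],[39,10],[49,0]]
[[19,20],[39,10],[49,0]]
[[19,20],[39,10],[49,0]]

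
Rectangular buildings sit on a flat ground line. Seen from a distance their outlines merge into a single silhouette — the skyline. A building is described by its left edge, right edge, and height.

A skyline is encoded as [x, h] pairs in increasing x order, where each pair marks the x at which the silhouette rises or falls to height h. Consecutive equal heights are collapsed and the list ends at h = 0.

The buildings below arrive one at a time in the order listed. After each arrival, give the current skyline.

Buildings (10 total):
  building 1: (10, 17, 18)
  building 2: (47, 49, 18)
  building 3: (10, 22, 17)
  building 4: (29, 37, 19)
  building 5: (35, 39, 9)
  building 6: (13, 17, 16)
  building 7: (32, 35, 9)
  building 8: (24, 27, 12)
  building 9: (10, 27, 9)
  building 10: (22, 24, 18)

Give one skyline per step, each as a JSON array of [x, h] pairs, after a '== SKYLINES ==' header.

== SKYLINES ==
[[10,18],[17,0]]
[[10,18],[17,0],[47,18],[49,0]]
[[10,18],[17,17],[22,0],[47,18],[49,0]]
[[10,18],[17,17],[22,0],[29,19],[37,0],[47,18],[49,0]]
[[10,18],[17,17],[22,0],[29,19],[37,9],[39,0],[47,18],[49,0]]
[[10,18],[17,17],[22,0],[29,19],[37,9],[39,0],[47,18],[49,0]]
[[10,18],[17,17],[22,0],[29,19],[37,9],[39,0],[47,18],[49,0]]
[[10,18],[17,17],[22,0],[24,12],[27,0],[29,19],[37,9],[39,0],[47,18],[49,0]]
[[10,18],[17,17],[22,9],[24,12],[27,0],[29,19],[37,9],[39,0],[47,18],[49,0]]
[[10,18],[17,17],[22,18],[24,12],[27,0],[29,19],[37,9],[39,0],[47,18],[49,0]]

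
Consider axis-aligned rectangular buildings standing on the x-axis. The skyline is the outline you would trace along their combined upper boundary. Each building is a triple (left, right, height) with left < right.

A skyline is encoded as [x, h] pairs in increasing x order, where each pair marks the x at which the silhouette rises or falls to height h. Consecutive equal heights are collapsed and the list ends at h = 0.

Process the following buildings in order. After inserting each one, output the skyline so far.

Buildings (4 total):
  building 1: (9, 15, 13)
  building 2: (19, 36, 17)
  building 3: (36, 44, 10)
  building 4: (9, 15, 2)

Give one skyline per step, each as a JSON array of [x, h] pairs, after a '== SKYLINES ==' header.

== SKYLINES ==
[[9,13],[15,0]]
[[9,13],[15,0],[19,17],[36,0]]
[[9,13],[15,0],[19,17],[36,10],[44,0]]
[[9,13],[15,0],[19,17],[36,10],[44,0]]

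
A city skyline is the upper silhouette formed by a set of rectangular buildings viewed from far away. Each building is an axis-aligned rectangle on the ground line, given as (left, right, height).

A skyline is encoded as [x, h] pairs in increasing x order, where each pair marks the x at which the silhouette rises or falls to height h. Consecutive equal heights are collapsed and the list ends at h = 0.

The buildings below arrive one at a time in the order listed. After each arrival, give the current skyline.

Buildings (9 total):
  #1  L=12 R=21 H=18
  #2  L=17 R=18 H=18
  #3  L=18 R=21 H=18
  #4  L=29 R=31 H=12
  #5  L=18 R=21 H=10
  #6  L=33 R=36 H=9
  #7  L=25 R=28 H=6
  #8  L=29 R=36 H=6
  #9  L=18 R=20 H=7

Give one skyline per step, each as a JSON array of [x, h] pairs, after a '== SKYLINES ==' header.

== SKYLINES ==
[[12,18],[21,0]]
[[12,18],[21,0]]
[[12,18],[21,0]]
[[12,18],[21,0],[29,12],[31,0]]
[[12,18],[21,0],[29,12],[31,0]]
[[12,18],[21,0],[29,12],[31,0],[33,9],[36,0]]
[[12,18],[21,0],[25,6],[28,0],[29,12],[31,0],[33,9],[36,0]]
[[12,18],[21,0],[25,6],[28,0],[29,12],[31,6],[33,9],[36,0]]
[[12,18],[21,0],[25,6],[28,0],[29,12],[31,6],[33,9],[36,0]]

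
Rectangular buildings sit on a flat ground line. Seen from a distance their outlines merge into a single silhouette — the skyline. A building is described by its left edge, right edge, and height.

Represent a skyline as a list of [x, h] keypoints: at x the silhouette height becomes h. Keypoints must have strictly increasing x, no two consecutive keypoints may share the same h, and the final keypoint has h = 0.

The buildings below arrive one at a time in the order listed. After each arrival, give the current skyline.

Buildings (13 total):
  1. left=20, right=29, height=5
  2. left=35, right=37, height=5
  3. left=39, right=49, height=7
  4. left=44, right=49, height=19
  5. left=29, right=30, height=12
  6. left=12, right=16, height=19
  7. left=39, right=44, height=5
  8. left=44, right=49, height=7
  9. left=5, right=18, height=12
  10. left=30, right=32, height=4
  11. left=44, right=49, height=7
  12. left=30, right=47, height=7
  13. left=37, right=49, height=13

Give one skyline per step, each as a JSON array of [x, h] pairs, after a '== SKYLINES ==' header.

== SKYLINES ==
[[20,5],[29,0]]
[[20,5],[29,0],[35,5],[37,0]]
[[20,5],[29,0],[35,5],[37,0],[39,7],[49,0]]
[[20,5],[29,0],[35,5],[37,0],[39,7],[44,19],[49,0]]
[[20,5],[29,12],[30,0],[35,5],[37,0],[39,7],[44,19],[49,0]]
[[12,19],[16,0],[20,5],[29,12],[30,0],[35,5],[37,0],[39,7],[44,19],[49,0]]
[[12,19],[16,0],[20,5],[29,12],[30,0],[35,5],[37,0],[39,7],[44,19],[49,0]]
[[12,19],[16,0],[20,5],[29,12],[30,0],[35,5],[37,0],[39,7],[44,19],[49,0]]
[[5,12],[12,19],[16,12],[18,0],[20,5],[29,12],[30,0],[35,5],[37,0],[39,7],[44,19],[49,0]]
[[5,12],[12,19],[16,12],[18,0],[20,5],[29,12],[30,4],[32,0],[35,5],[37,0],[39,7],[44,19],[49,0]]
[[5,12],[12,19],[16,12],[18,0],[20,5],[29,12],[30,4],[32,0],[35,5],[37,0],[39,7],[44,19],[49,0]]
[[5,12],[12,19],[16,12],[18,0],[20,5],[29,12],[30,7],[44,19],[49,0]]
[[5,12],[12,19],[16,12],[18,0],[20,5],[29,12],[30,7],[37,13],[44,19],[49,0]]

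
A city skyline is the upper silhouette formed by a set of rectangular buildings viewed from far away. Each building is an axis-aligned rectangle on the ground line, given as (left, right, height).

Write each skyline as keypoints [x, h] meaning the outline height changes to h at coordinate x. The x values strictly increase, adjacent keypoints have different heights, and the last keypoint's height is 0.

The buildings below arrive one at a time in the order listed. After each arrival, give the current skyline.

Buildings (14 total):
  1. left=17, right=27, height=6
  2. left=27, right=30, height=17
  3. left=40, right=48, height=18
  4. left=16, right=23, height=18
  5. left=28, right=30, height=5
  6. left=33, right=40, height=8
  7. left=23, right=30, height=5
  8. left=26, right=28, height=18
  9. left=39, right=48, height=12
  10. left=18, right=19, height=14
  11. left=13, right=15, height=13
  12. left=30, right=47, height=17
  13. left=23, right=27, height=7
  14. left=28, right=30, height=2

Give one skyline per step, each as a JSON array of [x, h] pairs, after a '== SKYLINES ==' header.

== SKYLINES ==
[[17,6],[27,0]]
[[17,6],[27,17],[30,0]]
[[17,6],[27,17],[30,0],[40,18],[48,0]]
[[16,18],[23,6],[27,17],[30,0],[40,18],[48,0]]
[[16,18],[23,6],[27,17],[30,0],[40,18],[48,0]]
[[16,18],[23,6],[27,17],[30,0],[33,8],[40,18],[48,0]]
[[16,18],[23,6],[27,17],[30,0],[33,8],[40,18],[48,0]]
[[16,18],[23,6],[26,18],[28,17],[30,0],[33,8],[40,18],[48,0]]
[[16,18],[23,6],[26,18],[28,17],[30,0],[33,8],[39,12],[40,18],[48,0]]
[[16,18],[23,6],[26,18],[28,17],[30,0],[33,8],[39,12],[40,18],[48,0]]
[[13,13],[15,0],[16,18],[23,6],[26,18],[28,17],[30,0],[33,8],[39,12],[40,18],[48,0]]
[[13,13],[15,0],[16,18],[23,6],[26,18],[28,17],[40,18],[48,0]]
[[13,13],[15,0],[16,18],[23,7],[26,18],[28,17],[40,18],[48,0]]
[[13,13],[15,0],[16,18],[23,7],[26,18],[28,17],[40,18],[48,0]]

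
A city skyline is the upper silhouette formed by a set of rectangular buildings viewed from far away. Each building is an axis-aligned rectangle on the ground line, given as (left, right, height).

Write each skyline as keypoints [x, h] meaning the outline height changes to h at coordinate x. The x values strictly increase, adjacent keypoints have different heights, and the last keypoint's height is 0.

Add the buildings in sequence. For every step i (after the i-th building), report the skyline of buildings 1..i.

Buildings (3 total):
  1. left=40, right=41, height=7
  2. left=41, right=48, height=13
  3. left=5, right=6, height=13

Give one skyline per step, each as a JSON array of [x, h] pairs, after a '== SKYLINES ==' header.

== SKYLINES ==
[[40,7],[41,0]]
[[40,7],[41,13],[48,0]]
[[5,13],[6,0],[40,7],[41,13],[48,0]]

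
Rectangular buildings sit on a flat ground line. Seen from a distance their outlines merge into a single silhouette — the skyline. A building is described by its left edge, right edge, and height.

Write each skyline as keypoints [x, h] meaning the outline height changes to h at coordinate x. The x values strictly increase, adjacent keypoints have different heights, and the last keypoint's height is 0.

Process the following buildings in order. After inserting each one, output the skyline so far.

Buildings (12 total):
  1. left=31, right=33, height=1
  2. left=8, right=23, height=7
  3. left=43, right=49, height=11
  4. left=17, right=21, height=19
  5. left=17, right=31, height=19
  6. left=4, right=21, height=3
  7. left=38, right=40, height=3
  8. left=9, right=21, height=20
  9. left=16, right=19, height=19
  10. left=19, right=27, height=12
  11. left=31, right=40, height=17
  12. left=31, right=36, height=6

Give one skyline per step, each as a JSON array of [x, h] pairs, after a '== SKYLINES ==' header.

== SKYLINES ==
[[31,1],[33,0]]
[[8,7],[23,0],[31,1],[33,0]]
[[8,7],[23,0],[31,1],[33,0],[43,11],[49,0]]
[[8,7],[17,19],[21,7],[23,0],[31,1],[33,0],[43,11],[49,0]]
[[8,7],[17,19],[31,1],[33,0],[43,11],[49,0]]
[[4,3],[8,7],[17,19],[31,1],[33,0],[43,11],[49,0]]
[[4,3],[8,7],[17,19],[31,1],[33,0],[38,3],[40,0],[43,11],[49,0]]
[[4,3],[8,7],[9,20],[21,19],[31,1],[33,0],[38,3],[40,0],[43,11],[49,0]]
[[4,3],[8,7],[9,20],[21,19],[31,1],[33,0],[38,3],[40,0],[43,11],[49,0]]
[[4,3],[8,7],[9,20],[21,19],[31,1],[33,0],[38,3],[40,0],[43,11],[49,0]]
[[4,3],[8,7],[9,20],[21,19],[31,17],[40,0],[43,11],[49,0]]
[[4,3],[8,7],[9,20],[21,19],[31,17],[40,0],[43,11],[49,0]]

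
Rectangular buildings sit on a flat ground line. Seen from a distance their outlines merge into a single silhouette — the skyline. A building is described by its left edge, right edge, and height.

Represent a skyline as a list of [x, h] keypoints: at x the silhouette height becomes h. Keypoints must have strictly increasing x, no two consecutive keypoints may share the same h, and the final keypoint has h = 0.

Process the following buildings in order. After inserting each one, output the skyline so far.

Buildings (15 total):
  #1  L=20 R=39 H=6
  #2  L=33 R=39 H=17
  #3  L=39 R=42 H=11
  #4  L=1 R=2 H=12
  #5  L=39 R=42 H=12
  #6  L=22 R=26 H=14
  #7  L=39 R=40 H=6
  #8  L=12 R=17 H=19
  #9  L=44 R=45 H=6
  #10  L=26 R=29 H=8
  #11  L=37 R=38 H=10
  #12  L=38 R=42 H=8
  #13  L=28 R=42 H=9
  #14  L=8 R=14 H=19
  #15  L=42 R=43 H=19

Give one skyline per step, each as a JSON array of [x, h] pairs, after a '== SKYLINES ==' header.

== SKYLINES ==
[[20,6],[39,0]]
[[20,6],[33,17],[39,0]]
[[20,6],[33,17],[39,11],[42,0]]
[[1,12],[2,0],[20,6],[33,17],[39,11],[42,0]]
[[1,12],[2,0],[20,6],[33,17],[39,12],[42,0]]
[[1,12],[2,0],[20,6],[22,14],[26,6],[33,17],[39,12],[42,0]]
[[1,12],[2,0],[20,6],[22,14],[26,6],[33,17],[39,12],[42,0]]
[[1,12],[2,0],[12,19],[17,0],[20,6],[22,14],[26,6],[33,17],[39,12],[42,0]]
[[1,12],[2,0],[12,19],[17,0],[20,6],[22,14],[26,6],[33,17],[39,12],[42,0],[44,6],[45,0]]
[[1,12],[2,0],[12,19],[17,0],[20,6],[22,14],[26,8],[29,6],[33,17],[39,12],[42,0],[44,6],[45,0]]
[[1,12],[2,0],[12,19],[17,0],[20,6],[22,14],[26,8],[29,6],[33,17],[39,12],[42,0],[44,6],[45,0]]
[[1,12],[2,0],[12,19],[17,0],[20,6],[22,14],[26,8],[29,6],[33,17],[39,12],[42,0],[44,6],[45,0]]
[[1,12],[2,0],[12,19],[17,0],[20,6],[22,14],[26,8],[28,9],[33,17],[39,12],[42,0],[44,6],[45,0]]
[[1,12],[2,0],[8,19],[17,0],[20,6],[22,14],[26,8],[28,9],[33,17],[39,12],[42,0],[44,6],[45,0]]
[[1,12],[2,0],[8,19],[17,0],[20,6],[22,14],[26,8],[28,9],[33,17],[39,12],[42,19],[43,0],[44,6],[45,0]]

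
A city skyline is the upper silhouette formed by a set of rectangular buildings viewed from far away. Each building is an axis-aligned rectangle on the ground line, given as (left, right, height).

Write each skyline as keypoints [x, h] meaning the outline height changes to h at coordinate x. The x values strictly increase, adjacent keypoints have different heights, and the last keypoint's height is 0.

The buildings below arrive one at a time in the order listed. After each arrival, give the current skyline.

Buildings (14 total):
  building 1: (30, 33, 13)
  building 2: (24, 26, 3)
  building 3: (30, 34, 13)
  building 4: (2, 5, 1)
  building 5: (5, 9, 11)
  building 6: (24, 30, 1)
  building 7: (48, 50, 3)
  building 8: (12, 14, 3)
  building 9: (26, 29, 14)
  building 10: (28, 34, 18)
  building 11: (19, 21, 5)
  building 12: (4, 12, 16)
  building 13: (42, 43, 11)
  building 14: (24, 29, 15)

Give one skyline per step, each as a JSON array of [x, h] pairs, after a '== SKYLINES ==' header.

== SKYLINES ==
[[30,13],[33,0]]
[[24,3],[26,0],[30,13],[33,0]]
[[24,3],[26,0],[30,13],[34,0]]
[[2,1],[5,0],[24,3],[26,0],[30,13],[34,0]]
[[2,1],[5,11],[9,0],[24,3],[26,0],[30,13],[34,0]]
[[2,1],[5,11],[9,0],[24,3],[26,1],[30,13],[34,0]]
[[2,1],[5,11],[9,0],[24,3],[26,1],[30,13],[34,0],[48,3],[50,0]]
[[2,1],[5,11],[9,0],[12,3],[14,0],[24,3],[26,1],[30,13],[34,0],[48,3],[50,0]]
[[2,1],[5,11],[9,0],[12,3],[14,0],[24,3],[26,14],[29,1],[30,13],[34,0],[48,3],[50,0]]
[[2,1],[5,11],[9,0],[12,3],[14,0],[24,3],[26,14],[28,18],[34,0],[48,3],[50,0]]
[[2,1],[5,11],[9,0],[12,3],[14,0],[19,5],[21,0],[24,3],[26,14],[28,18],[34,0],[48,3],[50,0]]
[[2,1],[4,16],[12,3],[14,0],[19,5],[21,0],[24,3],[26,14],[28,18],[34,0],[48,3],[50,0]]
[[2,1],[4,16],[12,3],[14,0],[19,5],[21,0],[24,3],[26,14],[28,18],[34,0],[42,11],[43,0],[48,3],[50,0]]
[[2,1],[4,16],[12,3],[14,0],[19,5],[21,0],[24,15],[28,18],[34,0],[42,11],[43,0],[48,3],[50,0]]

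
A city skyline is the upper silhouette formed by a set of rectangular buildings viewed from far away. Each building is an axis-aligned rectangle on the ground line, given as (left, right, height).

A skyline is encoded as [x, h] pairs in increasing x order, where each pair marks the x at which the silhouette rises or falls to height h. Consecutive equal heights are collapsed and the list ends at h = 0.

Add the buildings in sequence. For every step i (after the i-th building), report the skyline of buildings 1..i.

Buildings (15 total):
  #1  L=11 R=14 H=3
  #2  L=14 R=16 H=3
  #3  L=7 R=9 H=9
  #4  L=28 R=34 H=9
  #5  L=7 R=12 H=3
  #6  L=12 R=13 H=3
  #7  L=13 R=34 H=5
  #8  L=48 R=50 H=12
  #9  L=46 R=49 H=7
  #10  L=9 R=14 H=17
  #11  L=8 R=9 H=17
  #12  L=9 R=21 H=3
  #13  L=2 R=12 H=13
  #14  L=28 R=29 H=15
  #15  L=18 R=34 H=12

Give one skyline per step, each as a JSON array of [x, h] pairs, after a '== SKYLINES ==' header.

== SKYLINES ==
[[11,3],[14,0]]
[[11,3],[16,0]]
[[7,9],[9,0],[11,3],[16,0]]
[[7,9],[9,0],[11,3],[16,0],[28,9],[34,0]]
[[7,9],[9,3],[16,0],[28,9],[34,0]]
[[7,9],[9,3],[16,0],[28,9],[34,0]]
[[7,9],[9,3],[13,5],[28,9],[34,0]]
[[7,9],[9,3],[13,5],[28,9],[34,0],[48,12],[50,0]]
[[7,9],[9,3],[13,5],[28,9],[34,0],[46,7],[48,12],[50,0]]
[[7,9],[9,17],[14,5],[28,9],[34,0],[46,7],[48,12],[50,0]]
[[7,9],[8,17],[14,5],[28,9],[34,0],[46,7],[48,12],[50,0]]
[[7,9],[8,17],[14,5],[28,9],[34,0],[46,7],[48,12],[50,0]]
[[2,13],[8,17],[14,5],[28,9],[34,0],[46,7],[48,12],[50,0]]
[[2,13],[8,17],[14,5],[28,15],[29,9],[34,0],[46,7],[48,12],[50,0]]
[[2,13],[8,17],[14,5],[18,12],[28,15],[29,12],[34,0],[46,7],[48,12],[50,0]]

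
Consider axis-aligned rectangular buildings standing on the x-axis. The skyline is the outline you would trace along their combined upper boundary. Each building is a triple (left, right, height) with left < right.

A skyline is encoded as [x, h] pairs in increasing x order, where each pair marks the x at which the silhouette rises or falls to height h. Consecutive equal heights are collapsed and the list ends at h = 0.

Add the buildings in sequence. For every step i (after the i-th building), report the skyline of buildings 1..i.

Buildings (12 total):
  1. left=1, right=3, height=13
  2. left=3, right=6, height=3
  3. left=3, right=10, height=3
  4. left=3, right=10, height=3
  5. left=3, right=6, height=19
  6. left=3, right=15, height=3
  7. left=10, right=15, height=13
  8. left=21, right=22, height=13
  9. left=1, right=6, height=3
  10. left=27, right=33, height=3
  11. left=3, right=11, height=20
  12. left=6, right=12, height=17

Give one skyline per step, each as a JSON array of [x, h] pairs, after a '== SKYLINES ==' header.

== SKYLINES ==
[[1,13],[3,0]]
[[1,13],[3,3],[6,0]]
[[1,13],[3,3],[10,0]]
[[1,13],[3,3],[10,0]]
[[1,13],[3,19],[6,3],[10,0]]
[[1,13],[3,19],[6,3],[15,0]]
[[1,13],[3,19],[6,3],[10,13],[15,0]]
[[1,13],[3,19],[6,3],[10,13],[15,0],[21,13],[22,0]]
[[1,13],[3,19],[6,3],[10,13],[15,0],[21,13],[22,0]]
[[1,13],[3,19],[6,3],[10,13],[15,0],[21,13],[22,0],[27,3],[33,0]]
[[1,13],[3,20],[11,13],[15,0],[21,13],[22,0],[27,3],[33,0]]
[[1,13],[3,20],[11,17],[12,13],[15,0],[21,13],[22,0],[27,3],[33,0]]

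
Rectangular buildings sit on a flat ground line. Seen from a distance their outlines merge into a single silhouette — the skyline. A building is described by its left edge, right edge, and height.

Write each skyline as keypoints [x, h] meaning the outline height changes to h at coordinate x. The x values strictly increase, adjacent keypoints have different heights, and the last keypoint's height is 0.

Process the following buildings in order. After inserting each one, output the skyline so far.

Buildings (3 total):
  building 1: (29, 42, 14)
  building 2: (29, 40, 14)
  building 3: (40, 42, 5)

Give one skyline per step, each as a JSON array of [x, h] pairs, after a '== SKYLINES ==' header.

== SKYLINES ==
[[29,14],[42,0]]
[[29,14],[42,0]]
[[29,14],[42,0]]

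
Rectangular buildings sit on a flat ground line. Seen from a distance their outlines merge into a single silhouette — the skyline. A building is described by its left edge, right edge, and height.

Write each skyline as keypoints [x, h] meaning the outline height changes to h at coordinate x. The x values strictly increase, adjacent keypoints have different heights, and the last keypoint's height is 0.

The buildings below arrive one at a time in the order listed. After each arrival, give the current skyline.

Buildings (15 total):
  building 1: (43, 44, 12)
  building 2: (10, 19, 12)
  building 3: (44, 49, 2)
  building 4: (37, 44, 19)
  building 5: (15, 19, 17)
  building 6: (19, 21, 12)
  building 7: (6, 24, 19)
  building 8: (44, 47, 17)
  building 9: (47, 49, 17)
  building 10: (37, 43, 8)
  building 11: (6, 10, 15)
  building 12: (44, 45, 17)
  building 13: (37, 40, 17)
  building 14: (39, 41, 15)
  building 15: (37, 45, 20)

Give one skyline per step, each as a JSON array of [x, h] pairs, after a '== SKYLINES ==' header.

== SKYLINES ==
[[43,12],[44,0]]
[[10,12],[19,0],[43,12],[44,0]]
[[10,12],[19,0],[43,12],[44,2],[49,0]]
[[10,12],[19,0],[37,19],[44,2],[49,0]]
[[10,12],[15,17],[19,0],[37,19],[44,2],[49,0]]
[[10,12],[15,17],[19,12],[21,0],[37,19],[44,2],[49,0]]
[[6,19],[24,0],[37,19],[44,2],[49,0]]
[[6,19],[24,0],[37,19],[44,17],[47,2],[49,0]]
[[6,19],[24,0],[37,19],[44,17],[49,0]]
[[6,19],[24,0],[37,19],[44,17],[49,0]]
[[6,19],[24,0],[37,19],[44,17],[49,0]]
[[6,19],[24,0],[37,19],[44,17],[49,0]]
[[6,19],[24,0],[37,19],[44,17],[49,0]]
[[6,19],[24,0],[37,19],[44,17],[49,0]]
[[6,19],[24,0],[37,20],[45,17],[49,0]]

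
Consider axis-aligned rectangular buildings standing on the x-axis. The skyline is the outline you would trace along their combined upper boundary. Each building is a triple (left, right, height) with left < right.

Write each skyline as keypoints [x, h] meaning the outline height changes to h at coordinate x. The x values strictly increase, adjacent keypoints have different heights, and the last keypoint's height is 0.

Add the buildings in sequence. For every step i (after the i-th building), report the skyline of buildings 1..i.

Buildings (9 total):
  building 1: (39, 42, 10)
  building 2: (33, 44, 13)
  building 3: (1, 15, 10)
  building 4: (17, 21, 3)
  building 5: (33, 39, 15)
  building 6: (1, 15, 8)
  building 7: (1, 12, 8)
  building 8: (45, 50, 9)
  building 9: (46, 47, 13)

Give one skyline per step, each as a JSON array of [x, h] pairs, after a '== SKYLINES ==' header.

== SKYLINES ==
[[39,10],[42,0]]
[[33,13],[44,0]]
[[1,10],[15,0],[33,13],[44,0]]
[[1,10],[15,0],[17,3],[21,0],[33,13],[44,0]]
[[1,10],[15,0],[17,3],[21,0],[33,15],[39,13],[44,0]]
[[1,10],[15,0],[17,3],[21,0],[33,15],[39,13],[44,0]]
[[1,10],[15,0],[17,3],[21,0],[33,15],[39,13],[44,0]]
[[1,10],[15,0],[17,3],[21,0],[33,15],[39,13],[44,0],[45,9],[50,0]]
[[1,10],[15,0],[17,3],[21,0],[33,15],[39,13],[44,0],[45,9],[46,13],[47,9],[50,0]]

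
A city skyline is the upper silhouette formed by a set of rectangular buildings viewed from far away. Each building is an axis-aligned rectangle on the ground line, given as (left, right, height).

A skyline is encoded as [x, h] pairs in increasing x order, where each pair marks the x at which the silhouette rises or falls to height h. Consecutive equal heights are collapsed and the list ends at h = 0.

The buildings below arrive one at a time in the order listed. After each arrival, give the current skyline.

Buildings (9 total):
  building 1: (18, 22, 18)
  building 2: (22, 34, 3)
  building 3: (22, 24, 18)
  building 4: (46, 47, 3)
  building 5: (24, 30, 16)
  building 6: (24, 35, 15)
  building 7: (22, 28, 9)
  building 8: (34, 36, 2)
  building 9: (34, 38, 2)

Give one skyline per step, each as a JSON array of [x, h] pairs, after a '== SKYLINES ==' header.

== SKYLINES ==
[[18,18],[22,0]]
[[18,18],[22,3],[34,0]]
[[18,18],[24,3],[34,0]]
[[18,18],[24,3],[34,0],[46,3],[47,0]]
[[18,18],[24,16],[30,3],[34,0],[46,3],[47,0]]
[[18,18],[24,16],[30,15],[35,0],[46,3],[47,0]]
[[18,18],[24,16],[30,15],[35,0],[46,3],[47,0]]
[[18,18],[24,16],[30,15],[35,2],[36,0],[46,3],[47,0]]
[[18,18],[24,16],[30,15],[35,2],[38,0],[46,3],[47,0]]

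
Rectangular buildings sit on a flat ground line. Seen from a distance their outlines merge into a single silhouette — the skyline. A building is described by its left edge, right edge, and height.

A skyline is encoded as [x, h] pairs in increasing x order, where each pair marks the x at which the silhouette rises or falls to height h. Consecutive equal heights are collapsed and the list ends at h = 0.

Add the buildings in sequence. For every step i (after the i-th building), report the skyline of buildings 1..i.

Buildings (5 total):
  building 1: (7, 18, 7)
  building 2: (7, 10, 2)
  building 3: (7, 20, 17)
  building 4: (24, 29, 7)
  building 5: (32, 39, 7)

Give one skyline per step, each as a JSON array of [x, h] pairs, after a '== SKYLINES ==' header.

== SKYLINES ==
[[7,7],[18,0]]
[[7,7],[18,0]]
[[7,17],[20,0]]
[[7,17],[20,0],[24,7],[29,0]]
[[7,17],[20,0],[24,7],[29,0],[32,7],[39,0]]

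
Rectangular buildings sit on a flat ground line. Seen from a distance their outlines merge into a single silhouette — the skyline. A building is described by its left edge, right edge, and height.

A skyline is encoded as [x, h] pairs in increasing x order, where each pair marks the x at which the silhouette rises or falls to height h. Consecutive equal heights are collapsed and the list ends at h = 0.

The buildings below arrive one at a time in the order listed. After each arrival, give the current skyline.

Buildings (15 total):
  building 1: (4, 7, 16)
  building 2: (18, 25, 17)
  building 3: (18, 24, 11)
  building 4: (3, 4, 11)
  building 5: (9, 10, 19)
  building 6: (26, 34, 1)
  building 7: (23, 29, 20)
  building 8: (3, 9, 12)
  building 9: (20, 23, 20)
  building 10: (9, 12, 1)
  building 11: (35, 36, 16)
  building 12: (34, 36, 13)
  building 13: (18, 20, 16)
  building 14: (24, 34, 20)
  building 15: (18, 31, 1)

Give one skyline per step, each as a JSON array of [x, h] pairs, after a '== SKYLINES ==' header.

== SKYLINES ==
[[4,16],[7,0]]
[[4,16],[7,0],[18,17],[25,0]]
[[4,16],[7,0],[18,17],[25,0]]
[[3,11],[4,16],[7,0],[18,17],[25,0]]
[[3,11],[4,16],[7,0],[9,19],[10,0],[18,17],[25,0]]
[[3,11],[4,16],[7,0],[9,19],[10,0],[18,17],[25,0],[26,1],[34,0]]
[[3,11],[4,16],[7,0],[9,19],[10,0],[18,17],[23,20],[29,1],[34,0]]
[[3,12],[4,16],[7,12],[9,19],[10,0],[18,17],[23,20],[29,1],[34,0]]
[[3,12],[4,16],[7,12],[9,19],[10,0],[18,17],[20,20],[29,1],[34,0]]
[[3,12],[4,16],[7,12],[9,19],[10,1],[12,0],[18,17],[20,20],[29,1],[34,0]]
[[3,12],[4,16],[7,12],[9,19],[10,1],[12,0],[18,17],[20,20],[29,1],[34,0],[35,16],[36,0]]
[[3,12],[4,16],[7,12],[9,19],[10,1],[12,0],[18,17],[20,20],[29,1],[34,13],[35,16],[36,0]]
[[3,12],[4,16],[7,12],[9,19],[10,1],[12,0],[18,17],[20,20],[29,1],[34,13],[35,16],[36,0]]
[[3,12],[4,16],[7,12],[9,19],[10,1],[12,0],[18,17],[20,20],[34,13],[35,16],[36,0]]
[[3,12],[4,16],[7,12],[9,19],[10,1],[12,0],[18,17],[20,20],[34,13],[35,16],[36,0]]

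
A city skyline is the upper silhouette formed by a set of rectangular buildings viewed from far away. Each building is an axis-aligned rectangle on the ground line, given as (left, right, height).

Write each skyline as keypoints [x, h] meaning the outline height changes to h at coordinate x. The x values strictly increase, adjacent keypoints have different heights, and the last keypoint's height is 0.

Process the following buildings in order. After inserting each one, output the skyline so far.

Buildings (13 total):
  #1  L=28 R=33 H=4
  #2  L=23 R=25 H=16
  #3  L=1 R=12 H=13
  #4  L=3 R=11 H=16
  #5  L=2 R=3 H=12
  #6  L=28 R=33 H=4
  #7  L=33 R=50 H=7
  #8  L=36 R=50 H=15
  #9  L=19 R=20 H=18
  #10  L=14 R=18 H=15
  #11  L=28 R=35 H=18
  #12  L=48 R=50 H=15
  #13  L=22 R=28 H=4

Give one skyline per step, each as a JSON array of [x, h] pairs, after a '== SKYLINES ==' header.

== SKYLINES ==
[[28,4],[33,0]]
[[23,16],[25,0],[28,4],[33,0]]
[[1,13],[12,0],[23,16],[25,0],[28,4],[33,0]]
[[1,13],[3,16],[11,13],[12,0],[23,16],[25,0],[28,4],[33,0]]
[[1,13],[3,16],[11,13],[12,0],[23,16],[25,0],[28,4],[33,0]]
[[1,13],[3,16],[11,13],[12,0],[23,16],[25,0],[28,4],[33,0]]
[[1,13],[3,16],[11,13],[12,0],[23,16],[25,0],[28,4],[33,7],[50,0]]
[[1,13],[3,16],[11,13],[12,0],[23,16],[25,0],[28,4],[33,7],[36,15],[50,0]]
[[1,13],[3,16],[11,13],[12,0],[19,18],[20,0],[23,16],[25,0],[28,4],[33,7],[36,15],[50,0]]
[[1,13],[3,16],[11,13],[12,0],[14,15],[18,0],[19,18],[20,0],[23,16],[25,0],[28,4],[33,7],[36,15],[50,0]]
[[1,13],[3,16],[11,13],[12,0],[14,15],[18,0],[19,18],[20,0],[23,16],[25,0],[28,18],[35,7],[36,15],[50,0]]
[[1,13],[3,16],[11,13],[12,0],[14,15],[18,0],[19,18],[20,0],[23,16],[25,0],[28,18],[35,7],[36,15],[50,0]]
[[1,13],[3,16],[11,13],[12,0],[14,15],[18,0],[19,18],[20,0],[22,4],[23,16],[25,4],[28,18],[35,7],[36,15],[50,0]]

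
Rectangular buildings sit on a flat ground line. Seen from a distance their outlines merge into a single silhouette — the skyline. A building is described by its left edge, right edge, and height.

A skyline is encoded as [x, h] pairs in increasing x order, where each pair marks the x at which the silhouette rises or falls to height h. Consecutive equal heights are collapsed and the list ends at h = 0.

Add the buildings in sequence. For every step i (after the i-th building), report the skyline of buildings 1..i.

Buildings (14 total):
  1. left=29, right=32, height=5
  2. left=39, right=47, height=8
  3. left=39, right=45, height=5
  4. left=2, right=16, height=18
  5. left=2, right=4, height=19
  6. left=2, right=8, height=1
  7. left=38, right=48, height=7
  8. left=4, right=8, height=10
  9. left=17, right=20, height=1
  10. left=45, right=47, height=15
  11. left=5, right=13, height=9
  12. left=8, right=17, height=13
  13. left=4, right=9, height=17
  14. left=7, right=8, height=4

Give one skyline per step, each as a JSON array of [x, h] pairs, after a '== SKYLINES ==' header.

== SKYLINES ==
[[29,5],[32,0]]
[[29,5],[32,0],[39,8],[47,0]]
[[29,5],[32,0],[39,8],[47,0]]
[[2,18],[16,0],[29,5],[32,0],[39,8],[47,0]]
[[2,19],[4,18],[16,0],[29,5],[32,0],[39,8],[47,0]]
[[2,19],[4,18],[16,0],[29,5],[32,0],[39,8],[47,0]]
[[2,19],[4,18],[16,0],[29,5],[32,0],[38,7],[39,8],[47,7],[48,0]]
[[2,19],[4,18],[16,0],[29,5],[32,0],[38,7],[39,8],[47,7],[48,0]]
[[2,19],[4,18],[16,0],[17,1],[20,0],[29,5],[32,0],[38,7],[39,8],[47,7],[48,0]]
[[2,19],[4,18],[16,0],[17,1],[20,0],[29,5],[32,0],[38,7],[39,8],[45,15],[47,7],[48,0]]
[[2,19],[4,18],[16,0],[17,1],[20,0],[29,5],[32,0],[38,7],[39,8],[45,15],[47,7],[48,0]]
[[2,19],[4,18],[16,13],[17,1],[20,0],[29,5],[32,0],[38,7],[39,8],[45,15],[47,7],[48,0]]
[[2,19],[4,18],[16,13],[17,1],[20,0],[29,5],[32,0],[38,7],[39,8],[45,15],[47,7],[48,0]]
[[2,19],[4,18],[16,13],[17,1],[20,0],[29,5],[32,0],[38,7],[39,8],[45,15],[47,7],[48,0]]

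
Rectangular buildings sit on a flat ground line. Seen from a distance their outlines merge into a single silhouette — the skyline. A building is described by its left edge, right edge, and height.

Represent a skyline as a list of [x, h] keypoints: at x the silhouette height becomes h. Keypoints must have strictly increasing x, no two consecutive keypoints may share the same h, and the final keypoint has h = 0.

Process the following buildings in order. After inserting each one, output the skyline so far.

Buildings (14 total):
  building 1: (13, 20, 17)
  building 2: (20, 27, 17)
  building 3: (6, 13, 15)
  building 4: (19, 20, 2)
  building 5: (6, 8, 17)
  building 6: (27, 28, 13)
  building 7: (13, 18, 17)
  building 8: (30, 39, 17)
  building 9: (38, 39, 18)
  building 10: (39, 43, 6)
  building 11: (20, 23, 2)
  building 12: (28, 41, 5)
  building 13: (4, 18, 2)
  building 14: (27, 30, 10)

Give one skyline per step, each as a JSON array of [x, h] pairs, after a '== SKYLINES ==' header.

== SKYLINES ==
[[13,17],[20,0]]
[[13,17],[27,0]]
[[6,15],[13,17],[27,0]]
[[6,15],[13,17],[27,0]]
[[6,17],[8,15],[13,17],[27,0]]
[[6,17],[8,15],[13,17],[27,13],[28,0]]
[[6,17],[8,15],[13,17],[27,13],[28,0]]
[[6,17],[8,15],[13,17],[27,13],[28,0],[30,17],[39,0]]
[[6,17],[8,15],[13,17],[27,13],[28,0],[30,17],[38,18],[39,0]]
[[6,17],[8,15],[13,17],[27,13],[28,0],[30,17],[38,18],[39,6],[43,0]]
[[6,17],[8,15],[13,17],[27,13],[28,0],[30,17],[38,18],[39,6],[43,0]]
[[6,17],[8,15],[13,17],[27,13],[28,5],[30,17],[38,18],[39,6],[43,0]]
[[4,2],[6,17],[8,15],[13,17],[27,13],[28,5],[30,17],[38,18],[39,6],[43,0]]
[[4,2],[6,17],[8,15],[13,17],[27,13],[28,10],[30,17],[38,18],[39,6],[43,0]]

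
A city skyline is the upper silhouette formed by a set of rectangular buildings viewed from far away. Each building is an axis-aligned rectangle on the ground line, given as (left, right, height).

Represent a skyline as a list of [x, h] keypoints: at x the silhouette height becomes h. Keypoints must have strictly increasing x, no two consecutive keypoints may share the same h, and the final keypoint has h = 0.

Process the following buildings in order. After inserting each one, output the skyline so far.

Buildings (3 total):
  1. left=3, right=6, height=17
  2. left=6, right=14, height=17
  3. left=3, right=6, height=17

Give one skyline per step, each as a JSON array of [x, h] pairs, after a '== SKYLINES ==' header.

== SKYLINES ==
[[3,17],[6,0]]
[[3,17],[14,0]]
[[3,17],[14,0]]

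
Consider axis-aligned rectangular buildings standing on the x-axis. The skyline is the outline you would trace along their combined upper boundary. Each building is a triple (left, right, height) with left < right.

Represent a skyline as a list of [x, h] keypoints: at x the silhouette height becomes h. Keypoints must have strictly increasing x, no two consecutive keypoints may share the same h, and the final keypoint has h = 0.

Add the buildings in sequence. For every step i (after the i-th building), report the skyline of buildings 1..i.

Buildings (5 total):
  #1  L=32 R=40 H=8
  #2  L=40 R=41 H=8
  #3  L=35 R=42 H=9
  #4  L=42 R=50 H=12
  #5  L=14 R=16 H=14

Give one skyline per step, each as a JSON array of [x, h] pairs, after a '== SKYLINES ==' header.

== SKYLINES ==
[[32,8],[40,0]]
[[32,8],[41,0]]
[[32,8],[35,9],[42,0]]
[[32,8],[35,9],[42,12],[50,0]]
[[14,14],[16,0],[32,8],[35,9],[42,12],[50,0]]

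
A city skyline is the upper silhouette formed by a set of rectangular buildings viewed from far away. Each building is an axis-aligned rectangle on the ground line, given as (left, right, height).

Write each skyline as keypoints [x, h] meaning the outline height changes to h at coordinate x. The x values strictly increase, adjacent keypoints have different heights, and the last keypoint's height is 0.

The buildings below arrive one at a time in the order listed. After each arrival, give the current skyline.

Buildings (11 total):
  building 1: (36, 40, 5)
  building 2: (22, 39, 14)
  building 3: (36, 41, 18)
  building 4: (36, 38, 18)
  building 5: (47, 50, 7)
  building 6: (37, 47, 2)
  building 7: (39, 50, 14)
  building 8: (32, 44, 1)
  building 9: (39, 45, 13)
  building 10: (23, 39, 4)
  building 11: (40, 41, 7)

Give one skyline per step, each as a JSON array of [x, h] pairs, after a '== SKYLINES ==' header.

== SKYLINES ==
[[36,5],[40,0]]
[[22,14],[39,5],[40,0]]
[[22,14],[36,18],[41,0]]
[[22,14],[36,18],[41,0]]
[[22,14],[36,18],[41,0],[47,7],[50,0]]
[[22,14],[36,18],[41,2],[47,7],[50,0]]
[[22,14],[36,18],[41,14],[50,0]]
[[22,14],[36,18],[41,14],[50,0]]
[[22,14],[36,18],[41,14],[50,0]]
[[22,14],[36,18],[41,14],[50,0]]
[[22,14],[36,18],[41,14],[50,0]]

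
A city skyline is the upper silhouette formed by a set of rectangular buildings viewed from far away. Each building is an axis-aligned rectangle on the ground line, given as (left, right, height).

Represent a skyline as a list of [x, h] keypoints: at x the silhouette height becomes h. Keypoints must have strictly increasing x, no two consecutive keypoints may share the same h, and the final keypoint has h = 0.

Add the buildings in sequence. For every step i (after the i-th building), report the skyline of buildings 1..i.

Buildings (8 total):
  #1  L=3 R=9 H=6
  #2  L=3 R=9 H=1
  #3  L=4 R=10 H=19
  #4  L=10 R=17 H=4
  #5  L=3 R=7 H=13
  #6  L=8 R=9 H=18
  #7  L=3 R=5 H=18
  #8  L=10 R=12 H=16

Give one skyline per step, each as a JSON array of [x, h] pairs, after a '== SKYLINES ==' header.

== SKYLINES ==
[[3,6],[9,0]]
[[3,6],[9,0]]
[[3,6],[4,19],[10,0]]
[[3,6],[4,19],[10,4],[17,0]]
[[3,13],[4,19],[10,4],[17,0]]
[[3,13],[4,19],[10,4],[17,0]]
[[3,18],[4,19],[10,4],[17,0]]
[[3,18],[4,19],[10,16],[12,4],[17,0]]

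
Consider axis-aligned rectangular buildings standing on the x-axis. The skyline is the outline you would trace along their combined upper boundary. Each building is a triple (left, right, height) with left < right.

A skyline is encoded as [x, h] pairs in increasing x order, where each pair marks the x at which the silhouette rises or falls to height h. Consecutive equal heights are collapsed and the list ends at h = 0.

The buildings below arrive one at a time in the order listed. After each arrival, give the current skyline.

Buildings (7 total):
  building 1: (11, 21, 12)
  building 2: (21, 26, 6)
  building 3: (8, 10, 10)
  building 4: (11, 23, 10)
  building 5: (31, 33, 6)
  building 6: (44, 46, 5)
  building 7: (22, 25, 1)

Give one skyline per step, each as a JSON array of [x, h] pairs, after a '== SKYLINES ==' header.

== SKYLINES ==
[[11,12],[21,0]]
[[11,12],[21,6],[26,0]]
[[8,10],[10,0],[11,12],[21,6],[26,0]]
[[8,10],[10,0],[11,12],[21,10],[23,6],[26,0]]
[[8,10],[10,0],[11,12],[21,10],[23,6],[26,0],[31,6],[33,0]]
[[8,10],[10,0],[11,12],[21,10],[23,6],[26,0],[31,6],[33,0],[44,5],[46,0]]
[[8,10],[10,0],[11,12],[21,10],[23,6],[26,0],[31,6],[33,0],[44,5],[46,0]]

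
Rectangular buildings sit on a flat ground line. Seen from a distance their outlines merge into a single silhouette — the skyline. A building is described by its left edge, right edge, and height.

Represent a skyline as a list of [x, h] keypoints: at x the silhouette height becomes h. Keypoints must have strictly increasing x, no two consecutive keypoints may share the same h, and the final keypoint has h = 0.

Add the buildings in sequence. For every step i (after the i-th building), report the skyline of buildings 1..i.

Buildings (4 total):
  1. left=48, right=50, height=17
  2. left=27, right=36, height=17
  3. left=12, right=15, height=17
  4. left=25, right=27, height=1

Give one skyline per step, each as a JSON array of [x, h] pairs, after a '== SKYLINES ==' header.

== SKYLINES ==
[[48,17],[50,0]]
[[27,17],[36,0],[48,17],[50,0]]
[[12,17],[15,0],[27,17],[36,0],[48,17],[50,0]]
[[12,17],[15,0],[25,1],[27,17],[36,0],[48,17],[50,0]]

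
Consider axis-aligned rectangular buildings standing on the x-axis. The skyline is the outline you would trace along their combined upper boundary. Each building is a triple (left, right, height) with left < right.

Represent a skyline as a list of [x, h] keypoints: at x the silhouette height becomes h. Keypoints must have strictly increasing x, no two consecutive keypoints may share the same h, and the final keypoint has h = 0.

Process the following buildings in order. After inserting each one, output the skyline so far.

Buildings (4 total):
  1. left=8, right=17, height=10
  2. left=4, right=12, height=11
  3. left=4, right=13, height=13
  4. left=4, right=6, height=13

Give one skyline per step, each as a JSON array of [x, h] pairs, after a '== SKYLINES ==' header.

== SKYLINES ==
[[8,10],[17,0]]
[[4,11],[12,10],[17,0]]
[[4,13],[13,10],[17,0]]
[[4,13],[13,10],[17,0]]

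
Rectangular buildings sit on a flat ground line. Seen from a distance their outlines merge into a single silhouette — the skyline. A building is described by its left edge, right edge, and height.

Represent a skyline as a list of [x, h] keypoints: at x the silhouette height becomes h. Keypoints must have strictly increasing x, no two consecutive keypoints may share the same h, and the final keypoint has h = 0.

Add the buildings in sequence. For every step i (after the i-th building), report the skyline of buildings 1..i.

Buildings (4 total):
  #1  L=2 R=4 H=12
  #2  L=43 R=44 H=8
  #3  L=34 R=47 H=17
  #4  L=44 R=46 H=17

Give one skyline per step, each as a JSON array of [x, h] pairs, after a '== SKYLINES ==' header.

== SKYLINES ==
[[2,12],[4,0]]
[[2,12],[4,0],[43,8],[44,0]]
[[2,12],[4,0],[34,17],[47,0]]
[[2,12],[4,0],[34,17],[47,0]]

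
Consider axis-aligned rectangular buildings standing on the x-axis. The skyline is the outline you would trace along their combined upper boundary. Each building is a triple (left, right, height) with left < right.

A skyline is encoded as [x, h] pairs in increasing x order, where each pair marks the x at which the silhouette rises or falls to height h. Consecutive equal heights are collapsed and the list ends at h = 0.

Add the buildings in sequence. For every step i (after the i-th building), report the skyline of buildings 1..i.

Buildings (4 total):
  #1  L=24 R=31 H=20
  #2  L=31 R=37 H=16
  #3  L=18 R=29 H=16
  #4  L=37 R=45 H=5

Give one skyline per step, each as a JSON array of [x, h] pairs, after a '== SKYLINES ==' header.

== SKYLINES ==
[[24,20],[31,0]]
[[24,20],[31,16],[37,0]]
[[18,16],[24,20],[31,16],[37,0]]
[[18,16],[24,20],[31,16],[37,5],[45,0]]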